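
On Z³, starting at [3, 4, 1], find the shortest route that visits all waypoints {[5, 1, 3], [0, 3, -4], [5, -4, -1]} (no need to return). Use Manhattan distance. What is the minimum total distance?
31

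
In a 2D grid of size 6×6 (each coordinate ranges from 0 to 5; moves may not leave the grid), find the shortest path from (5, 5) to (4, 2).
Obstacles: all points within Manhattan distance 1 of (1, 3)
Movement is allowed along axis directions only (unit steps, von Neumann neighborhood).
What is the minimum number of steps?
4
(one shortest path: (5, 5) → (4, 5) → (4, 4) → (4, 3) → (4, 2))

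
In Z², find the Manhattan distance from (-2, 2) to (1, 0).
5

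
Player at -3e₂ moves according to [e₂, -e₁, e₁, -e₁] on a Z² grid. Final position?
(-1, -2)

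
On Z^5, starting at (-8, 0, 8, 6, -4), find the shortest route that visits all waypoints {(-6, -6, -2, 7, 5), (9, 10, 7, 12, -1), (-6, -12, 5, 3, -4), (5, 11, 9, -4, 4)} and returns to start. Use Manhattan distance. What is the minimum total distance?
162
(one optimal route: (-8, 0, 8, 6, -4) → (9, 10, 7, 12, -1) → (5, 11, 9, -4, 4) → (-6, -6, -2, 7, 5) → (-6, -12, 5, 3, -4) → (-8, 0, 8, 6, -4))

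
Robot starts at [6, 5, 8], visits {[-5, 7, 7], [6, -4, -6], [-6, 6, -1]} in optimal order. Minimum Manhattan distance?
51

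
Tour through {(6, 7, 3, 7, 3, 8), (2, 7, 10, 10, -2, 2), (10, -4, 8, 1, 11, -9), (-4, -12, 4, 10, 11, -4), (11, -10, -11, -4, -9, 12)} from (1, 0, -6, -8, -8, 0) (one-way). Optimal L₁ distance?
220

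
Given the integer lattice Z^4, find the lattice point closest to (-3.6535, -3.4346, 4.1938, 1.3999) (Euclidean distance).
(-4, -3, 4, 1)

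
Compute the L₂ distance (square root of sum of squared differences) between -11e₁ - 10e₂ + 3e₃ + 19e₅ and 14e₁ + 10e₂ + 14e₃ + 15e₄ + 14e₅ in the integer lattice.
37.3631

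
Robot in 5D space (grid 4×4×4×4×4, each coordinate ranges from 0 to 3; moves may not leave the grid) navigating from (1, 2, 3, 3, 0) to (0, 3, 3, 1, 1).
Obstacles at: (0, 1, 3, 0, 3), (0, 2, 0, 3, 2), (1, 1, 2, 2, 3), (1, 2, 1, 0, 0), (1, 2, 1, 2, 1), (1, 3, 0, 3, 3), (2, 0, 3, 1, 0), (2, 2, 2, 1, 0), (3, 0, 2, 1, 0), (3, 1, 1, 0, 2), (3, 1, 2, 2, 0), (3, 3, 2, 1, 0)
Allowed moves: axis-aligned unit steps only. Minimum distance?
5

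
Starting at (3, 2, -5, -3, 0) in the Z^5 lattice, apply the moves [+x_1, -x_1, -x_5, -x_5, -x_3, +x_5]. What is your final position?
(3, 2, -6, -3, -1)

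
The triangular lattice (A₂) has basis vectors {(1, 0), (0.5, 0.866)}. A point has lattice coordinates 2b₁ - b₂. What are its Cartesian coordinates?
(1.5, -0.866)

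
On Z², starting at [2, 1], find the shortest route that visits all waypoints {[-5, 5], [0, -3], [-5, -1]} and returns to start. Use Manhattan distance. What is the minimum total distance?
30
(one optimal route: (2, 1) → (-5, 5) → (-5, -1) → (0, -3) → (2, 1))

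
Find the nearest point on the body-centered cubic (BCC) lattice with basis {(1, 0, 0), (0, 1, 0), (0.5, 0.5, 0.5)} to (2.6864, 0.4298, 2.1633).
(2.5, 0.5, 2.5)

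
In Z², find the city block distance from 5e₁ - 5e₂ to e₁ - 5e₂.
4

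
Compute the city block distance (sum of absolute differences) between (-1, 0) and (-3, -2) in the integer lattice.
4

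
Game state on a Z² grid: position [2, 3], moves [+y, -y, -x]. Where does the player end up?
(1, 3)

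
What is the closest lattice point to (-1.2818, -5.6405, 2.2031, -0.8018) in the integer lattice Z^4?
(-1, -6, 2, -1)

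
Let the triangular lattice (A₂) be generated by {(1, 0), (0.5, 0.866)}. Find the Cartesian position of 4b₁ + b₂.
(4.5, 0.866)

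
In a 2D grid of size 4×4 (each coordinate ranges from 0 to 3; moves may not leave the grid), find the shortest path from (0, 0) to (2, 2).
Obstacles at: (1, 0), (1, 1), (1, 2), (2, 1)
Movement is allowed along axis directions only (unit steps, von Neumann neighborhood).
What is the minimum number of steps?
6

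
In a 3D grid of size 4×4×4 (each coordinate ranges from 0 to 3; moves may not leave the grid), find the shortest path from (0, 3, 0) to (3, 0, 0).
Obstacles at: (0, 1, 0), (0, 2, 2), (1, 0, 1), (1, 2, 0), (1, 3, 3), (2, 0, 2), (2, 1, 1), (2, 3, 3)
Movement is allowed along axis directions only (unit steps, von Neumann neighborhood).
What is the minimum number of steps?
6
(one shortest path: (0, 3, 0) → (1, 3, 0) → (2, 3, 0) → (3, 3, 0) → (3, 2, 0) → (3, 1, 0) → (3, 0, 0))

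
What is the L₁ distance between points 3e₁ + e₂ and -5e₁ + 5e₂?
12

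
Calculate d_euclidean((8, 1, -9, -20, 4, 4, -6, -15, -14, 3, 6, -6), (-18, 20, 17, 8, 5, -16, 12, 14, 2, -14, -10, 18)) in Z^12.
73.7564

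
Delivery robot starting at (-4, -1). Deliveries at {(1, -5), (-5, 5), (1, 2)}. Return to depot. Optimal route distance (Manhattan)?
32
(one optimal route: (-4, -1) → (1, -5) → (1, 2) → (-5, 5) → (-4, -1))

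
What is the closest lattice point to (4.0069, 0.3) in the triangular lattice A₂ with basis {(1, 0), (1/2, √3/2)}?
(4, 0)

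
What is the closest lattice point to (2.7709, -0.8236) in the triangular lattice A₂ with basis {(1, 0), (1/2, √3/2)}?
(2.5, -0.866)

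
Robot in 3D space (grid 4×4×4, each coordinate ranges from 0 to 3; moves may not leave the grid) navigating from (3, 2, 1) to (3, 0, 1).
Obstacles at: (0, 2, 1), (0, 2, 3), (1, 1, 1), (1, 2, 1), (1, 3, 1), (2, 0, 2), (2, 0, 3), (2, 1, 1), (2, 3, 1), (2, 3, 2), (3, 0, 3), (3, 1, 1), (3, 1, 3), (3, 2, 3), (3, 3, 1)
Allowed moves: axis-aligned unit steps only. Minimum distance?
4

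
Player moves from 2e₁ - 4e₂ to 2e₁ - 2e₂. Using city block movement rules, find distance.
2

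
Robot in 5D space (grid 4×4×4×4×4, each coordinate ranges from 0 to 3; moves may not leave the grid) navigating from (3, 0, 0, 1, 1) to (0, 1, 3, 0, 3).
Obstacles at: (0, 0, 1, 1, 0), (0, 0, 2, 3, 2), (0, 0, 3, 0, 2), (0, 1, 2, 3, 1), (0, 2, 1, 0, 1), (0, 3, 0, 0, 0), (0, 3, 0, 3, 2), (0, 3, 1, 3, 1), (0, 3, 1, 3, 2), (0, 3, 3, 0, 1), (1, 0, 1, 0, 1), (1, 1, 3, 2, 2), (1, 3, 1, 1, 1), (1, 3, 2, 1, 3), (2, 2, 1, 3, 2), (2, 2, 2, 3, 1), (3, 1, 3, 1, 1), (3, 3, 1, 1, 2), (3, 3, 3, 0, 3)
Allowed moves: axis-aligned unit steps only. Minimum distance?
10
(one shortest path: (3, 0, 0, 1, 1) → (2, 0, 0, 1, 1) → (1, 0, 0, 1, 1) → (0, 0, 0, 1, 1) → (0, 1, 0, 1, 1) → (0, 1, 1, 1, 1) → (0, 1, 2, 1, 1) → (0, 1, 3, 1, 1) → (0, 1, 3, 0, 1) → (0, 1, 3, 0, 2) → (0, 1, 3, 0, 3))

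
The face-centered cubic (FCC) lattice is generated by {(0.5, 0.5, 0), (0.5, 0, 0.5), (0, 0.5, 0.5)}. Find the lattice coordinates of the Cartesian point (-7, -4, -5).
-6b₁ - 8b₂ - 2b₃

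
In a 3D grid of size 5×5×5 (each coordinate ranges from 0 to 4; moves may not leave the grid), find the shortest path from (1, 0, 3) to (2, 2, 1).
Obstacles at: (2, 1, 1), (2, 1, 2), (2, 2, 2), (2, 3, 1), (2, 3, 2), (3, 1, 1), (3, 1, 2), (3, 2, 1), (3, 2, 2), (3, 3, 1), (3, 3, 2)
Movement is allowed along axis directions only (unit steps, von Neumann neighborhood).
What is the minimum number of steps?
5
(one shortest path: (1, 0, 3) → (1, 1, 3) → (1, 2, 3) → (1, 2, 2) → (1, 2, 1) → (2, 2, 1))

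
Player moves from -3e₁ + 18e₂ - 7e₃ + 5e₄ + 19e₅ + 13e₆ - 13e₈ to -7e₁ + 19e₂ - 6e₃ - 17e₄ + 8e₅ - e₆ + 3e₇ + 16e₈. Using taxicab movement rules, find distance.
85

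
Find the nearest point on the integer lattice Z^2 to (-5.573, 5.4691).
(-6, 5)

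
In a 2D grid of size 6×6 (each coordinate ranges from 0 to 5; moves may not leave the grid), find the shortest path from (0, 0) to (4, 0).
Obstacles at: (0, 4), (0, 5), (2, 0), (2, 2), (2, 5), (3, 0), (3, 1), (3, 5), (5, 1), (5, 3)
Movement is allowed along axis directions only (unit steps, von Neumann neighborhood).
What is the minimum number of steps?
10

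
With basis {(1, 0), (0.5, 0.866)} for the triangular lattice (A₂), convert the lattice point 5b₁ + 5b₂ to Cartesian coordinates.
(7.5, 4.33)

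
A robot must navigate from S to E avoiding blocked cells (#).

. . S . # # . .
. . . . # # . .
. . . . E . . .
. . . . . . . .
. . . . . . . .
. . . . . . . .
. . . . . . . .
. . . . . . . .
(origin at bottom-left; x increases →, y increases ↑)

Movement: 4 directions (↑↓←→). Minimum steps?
4
(one shortest path: (2, 7) → (3, 7) → (3, 6) → (3, 5) → (4, 5))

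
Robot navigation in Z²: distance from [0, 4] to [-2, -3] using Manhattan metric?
9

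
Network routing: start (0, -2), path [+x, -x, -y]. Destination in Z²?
(0, -3)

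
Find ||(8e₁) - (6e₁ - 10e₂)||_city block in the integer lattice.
12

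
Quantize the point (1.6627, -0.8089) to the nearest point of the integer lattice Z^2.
(2, -1)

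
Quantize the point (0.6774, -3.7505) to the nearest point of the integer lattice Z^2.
(1, -4)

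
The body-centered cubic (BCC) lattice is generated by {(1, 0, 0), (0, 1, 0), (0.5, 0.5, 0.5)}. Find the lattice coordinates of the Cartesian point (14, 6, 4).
10b₁ + 2b₂ + 8b₃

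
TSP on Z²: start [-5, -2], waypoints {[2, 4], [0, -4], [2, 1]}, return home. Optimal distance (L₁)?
30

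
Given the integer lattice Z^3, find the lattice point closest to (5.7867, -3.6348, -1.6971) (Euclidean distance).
(6, -4, -2)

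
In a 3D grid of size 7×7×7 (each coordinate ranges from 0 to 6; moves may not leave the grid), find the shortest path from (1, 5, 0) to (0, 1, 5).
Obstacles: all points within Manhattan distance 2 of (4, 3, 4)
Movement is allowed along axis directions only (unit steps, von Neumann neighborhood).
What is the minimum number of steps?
10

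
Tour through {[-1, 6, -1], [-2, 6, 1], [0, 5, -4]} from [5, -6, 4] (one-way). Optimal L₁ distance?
30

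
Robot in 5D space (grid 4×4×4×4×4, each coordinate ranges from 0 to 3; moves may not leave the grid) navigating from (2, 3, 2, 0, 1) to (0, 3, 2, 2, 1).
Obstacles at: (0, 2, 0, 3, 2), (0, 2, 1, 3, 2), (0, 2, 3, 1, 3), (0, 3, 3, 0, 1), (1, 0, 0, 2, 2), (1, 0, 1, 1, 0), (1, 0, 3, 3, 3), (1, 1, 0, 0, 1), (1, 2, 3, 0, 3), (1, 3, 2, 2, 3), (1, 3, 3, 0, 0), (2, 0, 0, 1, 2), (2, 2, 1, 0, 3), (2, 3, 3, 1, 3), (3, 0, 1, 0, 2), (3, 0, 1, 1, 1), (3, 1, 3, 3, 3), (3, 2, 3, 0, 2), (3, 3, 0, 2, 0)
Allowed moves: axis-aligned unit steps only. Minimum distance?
4
(one shortest path: (2, 3, 2, 0, 1) → (1, 3, 2, 0, 1) → (0, 3, 2, 0, 1) → (0, 3, 2, 1, 1) → (0, 3, 2, 2, 1))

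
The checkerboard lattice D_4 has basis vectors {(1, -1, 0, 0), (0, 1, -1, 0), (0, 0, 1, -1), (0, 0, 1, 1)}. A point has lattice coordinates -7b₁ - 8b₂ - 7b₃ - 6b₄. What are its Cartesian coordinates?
(-7, -1, -5, 1)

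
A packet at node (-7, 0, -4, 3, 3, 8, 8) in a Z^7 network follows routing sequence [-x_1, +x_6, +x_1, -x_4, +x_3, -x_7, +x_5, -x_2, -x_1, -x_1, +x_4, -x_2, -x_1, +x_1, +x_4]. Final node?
(-9, -2, -3, 4, 4, 9, 7)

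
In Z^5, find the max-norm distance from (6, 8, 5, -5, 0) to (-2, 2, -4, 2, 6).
9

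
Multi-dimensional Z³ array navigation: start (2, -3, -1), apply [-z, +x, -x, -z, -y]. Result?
(2, -4, -3)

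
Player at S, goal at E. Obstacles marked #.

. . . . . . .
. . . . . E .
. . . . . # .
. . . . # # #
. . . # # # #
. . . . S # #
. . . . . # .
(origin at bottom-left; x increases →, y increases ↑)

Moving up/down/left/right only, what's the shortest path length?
9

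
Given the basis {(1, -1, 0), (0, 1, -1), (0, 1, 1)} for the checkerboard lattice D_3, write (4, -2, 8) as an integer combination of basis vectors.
4b₁ - 3b₂ + 5b₃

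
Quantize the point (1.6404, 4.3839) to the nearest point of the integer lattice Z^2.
(2, 4)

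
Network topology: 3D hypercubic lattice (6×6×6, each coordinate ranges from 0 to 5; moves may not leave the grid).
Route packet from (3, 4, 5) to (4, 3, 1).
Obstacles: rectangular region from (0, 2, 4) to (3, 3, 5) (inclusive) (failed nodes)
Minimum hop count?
6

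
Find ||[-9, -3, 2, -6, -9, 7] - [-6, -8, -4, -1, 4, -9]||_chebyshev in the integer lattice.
16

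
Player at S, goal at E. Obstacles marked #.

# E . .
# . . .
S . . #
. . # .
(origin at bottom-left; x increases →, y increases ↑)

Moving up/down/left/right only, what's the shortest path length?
3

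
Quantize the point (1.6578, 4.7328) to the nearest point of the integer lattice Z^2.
(2, 5)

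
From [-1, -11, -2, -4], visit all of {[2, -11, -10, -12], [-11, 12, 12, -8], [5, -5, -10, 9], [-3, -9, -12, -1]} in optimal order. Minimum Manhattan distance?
133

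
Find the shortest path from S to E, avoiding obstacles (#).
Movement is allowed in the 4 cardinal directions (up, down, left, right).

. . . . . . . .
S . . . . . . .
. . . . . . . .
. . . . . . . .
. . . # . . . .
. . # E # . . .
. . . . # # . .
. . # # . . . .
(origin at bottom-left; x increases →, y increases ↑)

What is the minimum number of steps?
9
(one shortest path: (0, 6) → (1, 6) → (1, 5) → (1, 4) → (1, 3) → (1, 2) → (1, 1) → (2, 1) → (3, 1) → (3, 2))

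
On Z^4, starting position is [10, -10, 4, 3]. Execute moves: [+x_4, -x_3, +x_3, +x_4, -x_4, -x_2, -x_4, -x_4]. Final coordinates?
(10, -11, 4, 2)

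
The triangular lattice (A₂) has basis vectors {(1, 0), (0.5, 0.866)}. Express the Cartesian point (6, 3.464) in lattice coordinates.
4b₁ + 4b₂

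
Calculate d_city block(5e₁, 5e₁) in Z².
0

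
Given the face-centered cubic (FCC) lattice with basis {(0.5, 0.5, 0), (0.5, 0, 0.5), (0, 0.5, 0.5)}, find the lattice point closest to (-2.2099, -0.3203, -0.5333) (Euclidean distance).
(-2, -0.5, -0.5)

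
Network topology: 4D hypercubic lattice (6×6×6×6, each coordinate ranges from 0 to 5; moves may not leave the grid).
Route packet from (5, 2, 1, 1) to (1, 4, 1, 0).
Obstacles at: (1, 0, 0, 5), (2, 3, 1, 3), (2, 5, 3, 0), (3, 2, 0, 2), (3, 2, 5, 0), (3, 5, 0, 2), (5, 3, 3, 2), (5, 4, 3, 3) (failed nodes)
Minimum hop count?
7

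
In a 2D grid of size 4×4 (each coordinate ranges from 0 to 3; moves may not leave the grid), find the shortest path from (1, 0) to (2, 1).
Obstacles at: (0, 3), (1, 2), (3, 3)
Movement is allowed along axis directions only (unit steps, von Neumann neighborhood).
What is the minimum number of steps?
2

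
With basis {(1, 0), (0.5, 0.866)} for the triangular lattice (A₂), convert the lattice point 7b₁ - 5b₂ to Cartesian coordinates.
(4.5, -4.33)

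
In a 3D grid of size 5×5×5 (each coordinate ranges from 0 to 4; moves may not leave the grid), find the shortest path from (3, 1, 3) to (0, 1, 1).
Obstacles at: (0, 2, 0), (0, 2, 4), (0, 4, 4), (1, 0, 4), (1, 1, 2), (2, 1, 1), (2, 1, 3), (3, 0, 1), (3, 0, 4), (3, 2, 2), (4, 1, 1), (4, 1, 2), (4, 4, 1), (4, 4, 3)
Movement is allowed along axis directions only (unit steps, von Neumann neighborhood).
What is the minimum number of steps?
7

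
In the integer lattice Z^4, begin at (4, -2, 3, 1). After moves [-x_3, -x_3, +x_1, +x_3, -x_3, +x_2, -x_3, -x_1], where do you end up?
(4, -1, 0, 1)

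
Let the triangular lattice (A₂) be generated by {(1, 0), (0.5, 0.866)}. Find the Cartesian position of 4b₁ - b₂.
(3.5, -0.866)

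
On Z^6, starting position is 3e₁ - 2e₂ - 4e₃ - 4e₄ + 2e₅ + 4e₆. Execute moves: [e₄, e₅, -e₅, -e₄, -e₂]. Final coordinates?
(3, -3, -4, -4, 2, 4)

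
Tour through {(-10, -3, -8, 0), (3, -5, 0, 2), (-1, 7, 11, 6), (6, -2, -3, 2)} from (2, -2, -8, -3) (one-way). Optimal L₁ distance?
80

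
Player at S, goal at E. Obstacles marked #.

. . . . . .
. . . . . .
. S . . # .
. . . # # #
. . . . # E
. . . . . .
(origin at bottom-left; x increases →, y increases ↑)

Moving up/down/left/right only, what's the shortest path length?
8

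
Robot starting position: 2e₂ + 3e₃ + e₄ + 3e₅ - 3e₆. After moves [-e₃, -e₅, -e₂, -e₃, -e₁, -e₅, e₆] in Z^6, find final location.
(-1, 1, 1, 1, 1, -2)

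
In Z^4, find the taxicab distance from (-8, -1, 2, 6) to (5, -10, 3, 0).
29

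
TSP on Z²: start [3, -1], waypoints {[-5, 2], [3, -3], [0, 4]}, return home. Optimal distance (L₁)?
30
(one optimal route: (3, -1) → (-5, 2) → (0, 4) → (3, -3) → (3, -1))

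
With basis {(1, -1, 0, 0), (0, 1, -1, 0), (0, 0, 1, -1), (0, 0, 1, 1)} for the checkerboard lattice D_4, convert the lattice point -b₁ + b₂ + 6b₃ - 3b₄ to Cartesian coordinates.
(-1, 2, 2, -9)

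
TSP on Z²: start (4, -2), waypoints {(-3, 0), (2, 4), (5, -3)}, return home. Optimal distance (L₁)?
30
(one optimal route: (4, -2) → (-3, 0) → (2, 4) → (5, -3) → (4, -2))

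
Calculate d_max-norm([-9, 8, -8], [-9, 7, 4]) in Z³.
12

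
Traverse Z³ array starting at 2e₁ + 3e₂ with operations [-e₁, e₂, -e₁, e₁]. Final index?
(1, 4, 0)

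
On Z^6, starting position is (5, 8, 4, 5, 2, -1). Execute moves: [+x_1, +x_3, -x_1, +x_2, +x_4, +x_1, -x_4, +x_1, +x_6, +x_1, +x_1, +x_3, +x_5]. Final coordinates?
(9, 9, 6, 5, 3, 0)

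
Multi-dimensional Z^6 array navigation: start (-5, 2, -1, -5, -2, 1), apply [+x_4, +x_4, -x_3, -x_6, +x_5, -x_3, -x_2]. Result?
(-5, 1, -3, -3, -1, 0)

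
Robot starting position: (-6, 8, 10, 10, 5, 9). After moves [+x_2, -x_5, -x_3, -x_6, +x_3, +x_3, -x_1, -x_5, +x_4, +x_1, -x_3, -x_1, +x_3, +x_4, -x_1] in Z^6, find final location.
(-8, 9, 11, 12, 3, 8)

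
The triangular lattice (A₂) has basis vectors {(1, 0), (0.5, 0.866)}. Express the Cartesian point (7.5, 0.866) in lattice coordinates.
7b₁ + b₂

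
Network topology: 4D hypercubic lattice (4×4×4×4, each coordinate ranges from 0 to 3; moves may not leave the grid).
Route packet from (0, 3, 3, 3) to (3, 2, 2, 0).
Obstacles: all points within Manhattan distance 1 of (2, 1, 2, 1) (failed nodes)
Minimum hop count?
8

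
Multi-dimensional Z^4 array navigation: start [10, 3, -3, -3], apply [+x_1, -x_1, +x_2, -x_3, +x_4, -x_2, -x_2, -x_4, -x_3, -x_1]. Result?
(9, 2, -5, -3)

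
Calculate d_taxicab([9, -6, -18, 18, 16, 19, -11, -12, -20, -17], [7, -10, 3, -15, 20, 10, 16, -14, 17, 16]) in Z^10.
172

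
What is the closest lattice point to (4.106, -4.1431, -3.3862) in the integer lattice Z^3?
(4, -4, -3)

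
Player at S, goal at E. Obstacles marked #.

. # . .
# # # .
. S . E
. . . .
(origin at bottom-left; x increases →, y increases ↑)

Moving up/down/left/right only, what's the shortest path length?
2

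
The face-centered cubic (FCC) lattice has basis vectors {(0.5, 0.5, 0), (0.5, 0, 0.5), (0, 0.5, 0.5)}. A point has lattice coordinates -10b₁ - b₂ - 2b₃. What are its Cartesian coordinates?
(-5.5, -6, -1.5)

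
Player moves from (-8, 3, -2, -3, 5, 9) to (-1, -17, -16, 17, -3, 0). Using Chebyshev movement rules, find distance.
20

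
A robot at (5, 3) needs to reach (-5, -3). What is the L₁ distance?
16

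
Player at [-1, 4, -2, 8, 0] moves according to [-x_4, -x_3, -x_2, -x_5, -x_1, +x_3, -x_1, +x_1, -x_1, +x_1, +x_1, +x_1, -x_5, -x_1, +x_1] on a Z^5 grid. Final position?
(0, 3, -2, 7, -2)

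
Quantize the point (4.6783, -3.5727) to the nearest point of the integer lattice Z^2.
(5, -4)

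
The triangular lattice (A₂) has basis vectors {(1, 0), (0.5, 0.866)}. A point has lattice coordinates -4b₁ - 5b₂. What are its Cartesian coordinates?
(-6.5, -4.33)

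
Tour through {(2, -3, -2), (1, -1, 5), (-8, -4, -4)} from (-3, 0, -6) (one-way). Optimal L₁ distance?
34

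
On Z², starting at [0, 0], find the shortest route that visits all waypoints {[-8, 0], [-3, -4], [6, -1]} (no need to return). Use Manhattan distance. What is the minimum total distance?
28
(one optimal route: (0, 0) → (6, -1) → (-3, -4) → (-8, 0))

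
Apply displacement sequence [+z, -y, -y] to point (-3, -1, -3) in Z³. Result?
(-3, -3, -2)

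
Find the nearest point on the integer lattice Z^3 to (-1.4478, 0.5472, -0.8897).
(-1, 1, -1)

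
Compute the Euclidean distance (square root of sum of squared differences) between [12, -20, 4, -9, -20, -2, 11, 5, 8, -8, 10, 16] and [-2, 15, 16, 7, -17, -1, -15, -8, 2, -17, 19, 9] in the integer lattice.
54.0648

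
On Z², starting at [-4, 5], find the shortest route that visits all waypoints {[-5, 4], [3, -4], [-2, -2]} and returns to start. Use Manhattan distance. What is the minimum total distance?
34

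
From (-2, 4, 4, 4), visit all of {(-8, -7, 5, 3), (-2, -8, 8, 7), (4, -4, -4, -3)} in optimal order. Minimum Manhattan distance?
63
(one optimal route: (-2, 4, 4, 4) → (-2, -8, 8, 7) → (-8, -7, 5, 3) → (4, -4, -4, -3))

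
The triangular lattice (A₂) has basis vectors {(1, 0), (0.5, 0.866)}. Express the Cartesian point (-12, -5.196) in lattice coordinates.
-9b₁ - 6b₂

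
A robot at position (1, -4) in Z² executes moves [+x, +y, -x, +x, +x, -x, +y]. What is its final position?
(2, -2)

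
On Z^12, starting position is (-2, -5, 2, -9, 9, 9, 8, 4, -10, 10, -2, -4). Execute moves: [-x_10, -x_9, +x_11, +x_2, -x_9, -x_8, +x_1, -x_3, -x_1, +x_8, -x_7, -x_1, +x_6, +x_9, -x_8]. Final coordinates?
(-3, -4, 1, -9, 9, 10, 7, 3, -11, 9, -1, -4)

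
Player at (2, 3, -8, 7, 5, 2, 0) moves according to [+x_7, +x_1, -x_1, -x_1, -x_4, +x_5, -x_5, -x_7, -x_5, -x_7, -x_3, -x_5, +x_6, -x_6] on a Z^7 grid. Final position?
(1, 3, -9, 6, 3, 2, -1)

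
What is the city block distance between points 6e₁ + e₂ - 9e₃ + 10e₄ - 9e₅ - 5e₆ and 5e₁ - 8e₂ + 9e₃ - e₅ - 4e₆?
47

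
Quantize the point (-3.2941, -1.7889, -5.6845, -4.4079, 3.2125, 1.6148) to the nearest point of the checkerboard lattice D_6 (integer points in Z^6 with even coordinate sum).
(-3, -2, -6, -4, 3, 2)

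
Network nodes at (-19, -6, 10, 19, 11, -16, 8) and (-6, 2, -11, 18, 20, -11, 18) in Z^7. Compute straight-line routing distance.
29.6816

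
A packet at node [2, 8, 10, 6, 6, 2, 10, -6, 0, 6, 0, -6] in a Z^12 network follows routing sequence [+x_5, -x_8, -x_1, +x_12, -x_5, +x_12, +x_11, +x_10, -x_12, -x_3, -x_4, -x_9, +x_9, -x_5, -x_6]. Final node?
(1, 8, 9, 5, 5, 1, 10, -7, 0, 7, 1, -5)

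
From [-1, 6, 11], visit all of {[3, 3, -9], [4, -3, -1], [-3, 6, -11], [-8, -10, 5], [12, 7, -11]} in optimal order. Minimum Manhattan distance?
95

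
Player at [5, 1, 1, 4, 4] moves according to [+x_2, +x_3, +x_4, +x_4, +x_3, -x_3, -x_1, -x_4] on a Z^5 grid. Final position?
(4, 2, 2, 5, 4)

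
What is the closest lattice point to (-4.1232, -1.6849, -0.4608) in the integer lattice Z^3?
(-4, -2, 0)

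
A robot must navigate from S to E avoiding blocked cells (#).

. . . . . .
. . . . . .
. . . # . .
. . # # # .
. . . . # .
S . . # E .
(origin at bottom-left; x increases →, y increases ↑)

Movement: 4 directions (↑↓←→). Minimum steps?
14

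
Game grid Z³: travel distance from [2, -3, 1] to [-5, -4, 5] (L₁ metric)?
12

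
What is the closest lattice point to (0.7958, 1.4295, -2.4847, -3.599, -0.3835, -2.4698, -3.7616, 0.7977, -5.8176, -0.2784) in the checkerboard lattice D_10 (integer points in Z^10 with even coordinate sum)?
(1, 1, -3, -4, 0, -2, -4, 1, -6, 0)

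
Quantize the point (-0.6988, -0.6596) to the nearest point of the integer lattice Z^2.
(-1, -1)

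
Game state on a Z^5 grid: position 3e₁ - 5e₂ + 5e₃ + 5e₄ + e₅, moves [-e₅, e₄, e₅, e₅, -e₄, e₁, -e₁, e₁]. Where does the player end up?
(4, -5, 5, 5, 2)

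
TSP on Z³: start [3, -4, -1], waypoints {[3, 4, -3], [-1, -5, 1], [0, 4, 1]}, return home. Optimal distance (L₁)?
34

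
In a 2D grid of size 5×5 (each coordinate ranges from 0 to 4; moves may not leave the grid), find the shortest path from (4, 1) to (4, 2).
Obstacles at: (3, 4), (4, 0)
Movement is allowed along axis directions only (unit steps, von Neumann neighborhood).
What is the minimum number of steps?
1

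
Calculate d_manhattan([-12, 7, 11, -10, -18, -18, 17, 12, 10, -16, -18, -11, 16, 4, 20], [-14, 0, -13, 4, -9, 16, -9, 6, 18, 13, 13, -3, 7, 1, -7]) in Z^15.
237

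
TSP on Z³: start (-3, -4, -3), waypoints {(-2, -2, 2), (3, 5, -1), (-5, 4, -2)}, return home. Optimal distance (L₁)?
44
(one optimal route: (-3, -4, -3) → (-2, -2, 2) → (3, 5, -1) → (-5, 4, -2) → (-3, -4, -3))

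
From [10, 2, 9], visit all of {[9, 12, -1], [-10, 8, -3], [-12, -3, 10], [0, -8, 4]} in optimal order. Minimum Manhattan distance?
95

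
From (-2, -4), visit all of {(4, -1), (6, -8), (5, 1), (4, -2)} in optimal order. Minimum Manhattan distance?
22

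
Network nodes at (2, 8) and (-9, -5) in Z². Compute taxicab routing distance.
24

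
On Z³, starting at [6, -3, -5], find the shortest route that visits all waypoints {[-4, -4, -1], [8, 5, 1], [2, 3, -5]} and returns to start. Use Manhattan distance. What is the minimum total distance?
62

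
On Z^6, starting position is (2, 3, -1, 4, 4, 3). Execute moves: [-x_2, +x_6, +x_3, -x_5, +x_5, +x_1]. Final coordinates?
(3, 2, 0, 4, 4, 4)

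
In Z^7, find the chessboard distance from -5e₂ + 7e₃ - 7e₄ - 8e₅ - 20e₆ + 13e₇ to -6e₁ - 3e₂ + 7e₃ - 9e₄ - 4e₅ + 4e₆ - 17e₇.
30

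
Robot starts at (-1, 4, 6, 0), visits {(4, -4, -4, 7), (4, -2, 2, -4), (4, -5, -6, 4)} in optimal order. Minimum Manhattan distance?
44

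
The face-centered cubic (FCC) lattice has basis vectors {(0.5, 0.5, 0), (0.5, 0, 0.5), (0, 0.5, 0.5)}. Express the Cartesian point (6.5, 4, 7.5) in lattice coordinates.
3b₁ + 10b₂ + 5b₃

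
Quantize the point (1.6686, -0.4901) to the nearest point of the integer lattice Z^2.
(2, 0)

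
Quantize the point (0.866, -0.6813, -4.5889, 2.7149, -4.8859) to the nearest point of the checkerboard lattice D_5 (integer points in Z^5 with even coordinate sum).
(1, -1, -4, 3, -5)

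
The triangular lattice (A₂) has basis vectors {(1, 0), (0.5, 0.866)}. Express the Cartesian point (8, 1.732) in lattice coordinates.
7b₁ + 2b₂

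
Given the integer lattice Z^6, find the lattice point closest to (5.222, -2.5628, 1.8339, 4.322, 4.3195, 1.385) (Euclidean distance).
(5, -3, 2, 4, 4, 1)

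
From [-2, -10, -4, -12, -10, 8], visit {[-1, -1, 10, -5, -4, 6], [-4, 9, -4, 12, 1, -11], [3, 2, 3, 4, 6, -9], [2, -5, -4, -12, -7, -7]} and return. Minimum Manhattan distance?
206
(one optimal route: (-2, -10, -4, -12, -10, 8) → (-1, -1, 10, -5, -4, 6) → (3, 2, 3, 4, 6, -9) → (-4, 9, -4, 12, 1, -11) → (2, -5, -4, -12, -7, -7) → (-2, -10, -4, -12, -10, 8))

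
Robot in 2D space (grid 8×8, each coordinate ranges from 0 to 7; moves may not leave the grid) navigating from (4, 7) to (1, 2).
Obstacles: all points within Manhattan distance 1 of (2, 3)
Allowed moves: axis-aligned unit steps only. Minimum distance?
10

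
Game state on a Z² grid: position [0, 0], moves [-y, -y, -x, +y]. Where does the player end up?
(-1, -1)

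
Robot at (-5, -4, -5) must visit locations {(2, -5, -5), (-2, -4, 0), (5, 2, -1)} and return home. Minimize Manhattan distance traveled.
44
(one optimal route: (-5, -4, -5) → (2, -5, -5) → (5, 2, -1) → (-2, -4, 0) → (-5, -4, -5))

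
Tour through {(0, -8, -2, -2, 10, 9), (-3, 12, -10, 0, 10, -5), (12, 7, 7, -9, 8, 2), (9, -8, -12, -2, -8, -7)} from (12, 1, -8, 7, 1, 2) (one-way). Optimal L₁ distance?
198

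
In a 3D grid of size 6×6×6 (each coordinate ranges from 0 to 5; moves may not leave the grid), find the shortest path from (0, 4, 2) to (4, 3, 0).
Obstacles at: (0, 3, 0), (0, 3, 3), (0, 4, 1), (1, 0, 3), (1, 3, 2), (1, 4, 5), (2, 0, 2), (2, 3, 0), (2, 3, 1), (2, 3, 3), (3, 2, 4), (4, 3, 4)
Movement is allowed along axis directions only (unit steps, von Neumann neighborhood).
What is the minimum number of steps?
7
(one shortest path: (0, 4, 2) → (1, 4, 2) → (2, 4, 2) → (3, 4, 2) → (4, 4, 2) → (4, 3, 2) → (4, 3, 1) → (4, 3, 0))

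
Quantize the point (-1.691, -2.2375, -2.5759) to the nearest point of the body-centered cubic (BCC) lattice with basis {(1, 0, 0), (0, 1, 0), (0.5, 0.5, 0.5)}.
(-1.5, -2.5, -2.5)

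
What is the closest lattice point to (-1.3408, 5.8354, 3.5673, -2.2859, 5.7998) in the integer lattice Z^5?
(-1, 6, 4, -2, 6)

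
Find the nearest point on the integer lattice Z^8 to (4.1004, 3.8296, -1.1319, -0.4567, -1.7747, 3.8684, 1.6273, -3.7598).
(4, 4, -1, 0, -2, 4, 2, -4)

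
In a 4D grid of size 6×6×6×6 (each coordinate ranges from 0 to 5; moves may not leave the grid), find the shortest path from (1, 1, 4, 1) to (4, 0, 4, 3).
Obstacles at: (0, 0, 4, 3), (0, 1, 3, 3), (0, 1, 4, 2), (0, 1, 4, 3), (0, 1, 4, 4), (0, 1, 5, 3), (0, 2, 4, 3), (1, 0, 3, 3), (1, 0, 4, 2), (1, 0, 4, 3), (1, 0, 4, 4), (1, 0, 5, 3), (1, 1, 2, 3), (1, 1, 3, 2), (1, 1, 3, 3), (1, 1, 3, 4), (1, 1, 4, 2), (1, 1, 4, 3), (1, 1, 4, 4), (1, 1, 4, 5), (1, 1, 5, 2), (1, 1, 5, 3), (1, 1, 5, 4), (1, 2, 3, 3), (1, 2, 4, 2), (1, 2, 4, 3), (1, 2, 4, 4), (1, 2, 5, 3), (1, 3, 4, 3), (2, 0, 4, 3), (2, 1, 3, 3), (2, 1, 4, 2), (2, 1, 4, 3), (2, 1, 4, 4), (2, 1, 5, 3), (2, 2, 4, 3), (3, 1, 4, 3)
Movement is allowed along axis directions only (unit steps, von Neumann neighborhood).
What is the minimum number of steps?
6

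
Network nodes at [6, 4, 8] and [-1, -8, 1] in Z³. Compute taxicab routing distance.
26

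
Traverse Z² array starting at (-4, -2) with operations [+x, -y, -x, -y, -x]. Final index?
(-5, -4)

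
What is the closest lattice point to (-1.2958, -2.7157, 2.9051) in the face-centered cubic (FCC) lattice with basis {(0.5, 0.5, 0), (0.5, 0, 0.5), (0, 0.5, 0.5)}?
(-1.5, -2.5, 3)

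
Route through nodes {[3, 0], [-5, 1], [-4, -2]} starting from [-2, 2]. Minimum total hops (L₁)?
17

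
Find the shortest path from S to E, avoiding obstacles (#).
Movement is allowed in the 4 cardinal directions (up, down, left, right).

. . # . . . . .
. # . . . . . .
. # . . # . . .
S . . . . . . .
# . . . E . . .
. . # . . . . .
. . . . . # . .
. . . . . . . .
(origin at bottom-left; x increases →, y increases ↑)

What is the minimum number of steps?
5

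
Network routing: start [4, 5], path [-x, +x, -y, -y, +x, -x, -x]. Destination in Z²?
(3, 3)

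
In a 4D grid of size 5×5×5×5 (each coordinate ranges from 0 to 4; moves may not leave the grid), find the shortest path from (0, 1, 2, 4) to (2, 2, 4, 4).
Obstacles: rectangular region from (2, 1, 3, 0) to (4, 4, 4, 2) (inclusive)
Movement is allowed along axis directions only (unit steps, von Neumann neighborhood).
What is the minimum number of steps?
5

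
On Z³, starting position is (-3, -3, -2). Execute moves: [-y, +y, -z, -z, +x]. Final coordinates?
(-2, -3, -4)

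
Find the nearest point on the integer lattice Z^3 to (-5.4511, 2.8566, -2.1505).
(-5, 3, -2)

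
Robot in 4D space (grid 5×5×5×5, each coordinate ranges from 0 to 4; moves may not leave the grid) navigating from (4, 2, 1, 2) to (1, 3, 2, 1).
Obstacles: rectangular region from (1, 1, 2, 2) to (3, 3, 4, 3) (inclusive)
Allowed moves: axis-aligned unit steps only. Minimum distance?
6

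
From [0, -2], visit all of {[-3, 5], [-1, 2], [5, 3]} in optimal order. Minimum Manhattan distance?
20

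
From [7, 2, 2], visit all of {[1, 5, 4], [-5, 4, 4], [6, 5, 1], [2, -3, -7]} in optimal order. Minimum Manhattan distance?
45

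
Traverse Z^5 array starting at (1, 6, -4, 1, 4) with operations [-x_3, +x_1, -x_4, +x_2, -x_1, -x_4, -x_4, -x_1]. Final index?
(0, 7, -5, -2, 4)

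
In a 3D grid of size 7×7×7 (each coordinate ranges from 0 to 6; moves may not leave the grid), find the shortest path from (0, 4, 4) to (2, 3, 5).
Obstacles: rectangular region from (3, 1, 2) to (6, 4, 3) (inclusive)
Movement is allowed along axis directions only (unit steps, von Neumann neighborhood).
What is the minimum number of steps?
4
(one shortest path: (0, 4, 4) → (1, 4, 4) → (2, 4, 4) → (2, 3, 4) → (2, 3, 5))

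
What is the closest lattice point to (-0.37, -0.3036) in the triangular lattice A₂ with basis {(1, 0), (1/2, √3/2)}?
(0, 0)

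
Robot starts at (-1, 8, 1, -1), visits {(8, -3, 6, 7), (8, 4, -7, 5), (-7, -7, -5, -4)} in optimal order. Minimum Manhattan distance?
89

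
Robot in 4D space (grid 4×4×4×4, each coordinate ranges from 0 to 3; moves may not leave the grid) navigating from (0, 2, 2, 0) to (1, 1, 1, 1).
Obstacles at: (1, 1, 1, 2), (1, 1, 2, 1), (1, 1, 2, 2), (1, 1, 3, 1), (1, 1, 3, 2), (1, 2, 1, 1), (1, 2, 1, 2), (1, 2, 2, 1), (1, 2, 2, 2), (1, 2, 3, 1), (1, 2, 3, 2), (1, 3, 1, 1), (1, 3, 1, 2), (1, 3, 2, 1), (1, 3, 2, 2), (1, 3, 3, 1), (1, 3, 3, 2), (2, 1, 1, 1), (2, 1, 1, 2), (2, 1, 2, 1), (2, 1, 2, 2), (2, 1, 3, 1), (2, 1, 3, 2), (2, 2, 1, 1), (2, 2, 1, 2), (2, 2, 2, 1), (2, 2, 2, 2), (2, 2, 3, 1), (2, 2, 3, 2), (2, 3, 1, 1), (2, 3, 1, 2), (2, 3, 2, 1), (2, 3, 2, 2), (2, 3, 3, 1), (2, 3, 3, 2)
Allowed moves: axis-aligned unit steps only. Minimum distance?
4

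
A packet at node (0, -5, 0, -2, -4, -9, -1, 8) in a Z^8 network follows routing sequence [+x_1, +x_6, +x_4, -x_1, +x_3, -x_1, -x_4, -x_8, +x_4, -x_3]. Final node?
(-1, -5, 0, -1, -4, -8, -1, 7)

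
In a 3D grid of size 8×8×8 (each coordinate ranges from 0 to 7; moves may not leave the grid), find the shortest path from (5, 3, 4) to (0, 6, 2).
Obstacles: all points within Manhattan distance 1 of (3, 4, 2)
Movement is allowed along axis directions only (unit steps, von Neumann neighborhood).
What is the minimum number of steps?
10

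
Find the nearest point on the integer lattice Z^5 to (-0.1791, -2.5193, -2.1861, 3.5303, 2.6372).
(0, -3, -2, 4, 3)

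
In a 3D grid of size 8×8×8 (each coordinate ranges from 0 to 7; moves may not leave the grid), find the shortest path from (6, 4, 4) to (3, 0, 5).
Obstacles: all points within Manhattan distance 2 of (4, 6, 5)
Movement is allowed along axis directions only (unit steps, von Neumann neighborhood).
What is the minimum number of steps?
8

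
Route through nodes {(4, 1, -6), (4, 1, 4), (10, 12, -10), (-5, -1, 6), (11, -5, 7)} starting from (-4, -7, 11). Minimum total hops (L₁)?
80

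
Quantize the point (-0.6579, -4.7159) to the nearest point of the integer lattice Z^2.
(-1, -5)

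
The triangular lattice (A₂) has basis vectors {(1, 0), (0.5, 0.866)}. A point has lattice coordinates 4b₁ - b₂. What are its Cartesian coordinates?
(3.5, -0.866)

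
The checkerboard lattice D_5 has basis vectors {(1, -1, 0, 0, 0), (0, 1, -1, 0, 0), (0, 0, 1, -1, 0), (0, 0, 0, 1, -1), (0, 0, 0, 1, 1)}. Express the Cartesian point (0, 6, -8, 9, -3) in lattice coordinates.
6b₂ - 2b₃ + 5b₄ + 2b₅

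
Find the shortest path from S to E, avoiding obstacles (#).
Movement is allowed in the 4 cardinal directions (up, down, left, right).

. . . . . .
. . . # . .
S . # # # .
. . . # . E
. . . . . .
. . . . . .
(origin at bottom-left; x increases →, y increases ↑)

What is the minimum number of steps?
8
(one shortest path: (0, 3) → (1, 3) → (1, 2) → (2, 2) → (2, 1) → (3, 1) → (4, 1) → (5, 1) → (5, 2))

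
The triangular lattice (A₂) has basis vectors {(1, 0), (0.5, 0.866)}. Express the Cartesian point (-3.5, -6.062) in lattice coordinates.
-7b₂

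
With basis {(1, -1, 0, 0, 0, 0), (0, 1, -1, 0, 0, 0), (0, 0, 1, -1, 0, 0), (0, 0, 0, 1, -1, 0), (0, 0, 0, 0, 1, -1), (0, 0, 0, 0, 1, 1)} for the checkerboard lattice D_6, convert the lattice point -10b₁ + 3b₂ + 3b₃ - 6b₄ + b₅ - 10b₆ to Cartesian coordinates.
(-10, 13, 0, -9, -3, -11)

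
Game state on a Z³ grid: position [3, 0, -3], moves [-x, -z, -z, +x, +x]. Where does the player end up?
(4, 0, -5)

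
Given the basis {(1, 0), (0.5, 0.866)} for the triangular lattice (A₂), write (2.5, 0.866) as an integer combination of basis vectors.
2b₁ + b₂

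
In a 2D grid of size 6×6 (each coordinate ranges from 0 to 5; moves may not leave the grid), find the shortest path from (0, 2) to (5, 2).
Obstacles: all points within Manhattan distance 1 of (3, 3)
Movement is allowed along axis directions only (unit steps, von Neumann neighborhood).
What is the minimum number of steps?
7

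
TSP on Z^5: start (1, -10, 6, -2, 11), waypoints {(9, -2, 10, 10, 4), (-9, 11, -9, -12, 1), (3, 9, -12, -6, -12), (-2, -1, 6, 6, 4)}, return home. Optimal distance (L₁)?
216
(one optimal route: (1, -10, 6, -2, 11) → (9, -2, 10, 10, 4) → (-2, -1, 6, 6, 4) → (-9, 11, -9, -12, 1) → (3, 9, -12, -6, -12) → (1, -10, 6, -2, 11))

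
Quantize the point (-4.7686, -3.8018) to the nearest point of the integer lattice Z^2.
(-5, -4)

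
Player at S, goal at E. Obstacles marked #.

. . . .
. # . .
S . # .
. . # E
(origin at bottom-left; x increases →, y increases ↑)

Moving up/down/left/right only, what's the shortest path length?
8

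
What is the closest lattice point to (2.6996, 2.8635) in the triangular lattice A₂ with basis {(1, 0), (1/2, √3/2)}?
(2.5, 2.598)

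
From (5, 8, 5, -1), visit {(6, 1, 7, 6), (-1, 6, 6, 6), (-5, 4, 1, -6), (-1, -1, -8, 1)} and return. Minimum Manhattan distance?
104
(one optimal route: (5, 8, 5, -1) → (6, 1, 7, 6) → (-1, 6, 6, 6) → (-1, -1, -8, 1) → (-5, 4, 1, -6) → (5, 8, 5, -1))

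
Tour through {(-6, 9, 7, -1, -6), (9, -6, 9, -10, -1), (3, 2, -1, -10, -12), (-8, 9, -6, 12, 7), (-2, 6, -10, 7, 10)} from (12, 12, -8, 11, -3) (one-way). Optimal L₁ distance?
175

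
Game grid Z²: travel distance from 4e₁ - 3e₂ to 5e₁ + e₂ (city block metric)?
5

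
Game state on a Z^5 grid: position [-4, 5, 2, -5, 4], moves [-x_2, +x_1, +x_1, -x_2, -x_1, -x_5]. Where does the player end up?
(-3, 3, 2, -5, 3)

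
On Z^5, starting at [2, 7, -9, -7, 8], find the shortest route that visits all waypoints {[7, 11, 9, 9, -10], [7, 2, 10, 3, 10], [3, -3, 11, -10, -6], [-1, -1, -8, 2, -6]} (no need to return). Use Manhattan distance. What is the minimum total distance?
147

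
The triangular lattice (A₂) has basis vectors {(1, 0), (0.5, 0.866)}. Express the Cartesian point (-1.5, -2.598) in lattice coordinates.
-3b₂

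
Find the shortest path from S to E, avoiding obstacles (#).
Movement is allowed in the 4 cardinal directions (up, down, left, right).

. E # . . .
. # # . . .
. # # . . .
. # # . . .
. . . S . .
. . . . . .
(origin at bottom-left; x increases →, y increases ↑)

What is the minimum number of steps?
8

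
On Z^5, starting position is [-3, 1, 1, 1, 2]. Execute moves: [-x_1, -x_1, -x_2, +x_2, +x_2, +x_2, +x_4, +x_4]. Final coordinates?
(-5, 3, 1, 3, 2)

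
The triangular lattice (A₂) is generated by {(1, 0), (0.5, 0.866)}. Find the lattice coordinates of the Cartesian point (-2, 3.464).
-4b₁ + 4b₂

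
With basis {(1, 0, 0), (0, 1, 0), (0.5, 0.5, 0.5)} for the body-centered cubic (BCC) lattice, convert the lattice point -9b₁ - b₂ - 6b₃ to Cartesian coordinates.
(-12, -4, -3)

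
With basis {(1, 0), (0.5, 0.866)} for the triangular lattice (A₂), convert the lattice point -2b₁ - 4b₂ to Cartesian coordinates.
(-4, -3.464)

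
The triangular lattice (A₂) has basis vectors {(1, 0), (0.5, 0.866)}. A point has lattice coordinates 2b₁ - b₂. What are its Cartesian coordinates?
(1.5, -0.866)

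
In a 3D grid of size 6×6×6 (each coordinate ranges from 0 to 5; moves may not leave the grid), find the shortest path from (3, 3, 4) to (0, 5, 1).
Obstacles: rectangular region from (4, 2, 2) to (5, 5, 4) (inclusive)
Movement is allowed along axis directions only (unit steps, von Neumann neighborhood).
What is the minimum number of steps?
8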